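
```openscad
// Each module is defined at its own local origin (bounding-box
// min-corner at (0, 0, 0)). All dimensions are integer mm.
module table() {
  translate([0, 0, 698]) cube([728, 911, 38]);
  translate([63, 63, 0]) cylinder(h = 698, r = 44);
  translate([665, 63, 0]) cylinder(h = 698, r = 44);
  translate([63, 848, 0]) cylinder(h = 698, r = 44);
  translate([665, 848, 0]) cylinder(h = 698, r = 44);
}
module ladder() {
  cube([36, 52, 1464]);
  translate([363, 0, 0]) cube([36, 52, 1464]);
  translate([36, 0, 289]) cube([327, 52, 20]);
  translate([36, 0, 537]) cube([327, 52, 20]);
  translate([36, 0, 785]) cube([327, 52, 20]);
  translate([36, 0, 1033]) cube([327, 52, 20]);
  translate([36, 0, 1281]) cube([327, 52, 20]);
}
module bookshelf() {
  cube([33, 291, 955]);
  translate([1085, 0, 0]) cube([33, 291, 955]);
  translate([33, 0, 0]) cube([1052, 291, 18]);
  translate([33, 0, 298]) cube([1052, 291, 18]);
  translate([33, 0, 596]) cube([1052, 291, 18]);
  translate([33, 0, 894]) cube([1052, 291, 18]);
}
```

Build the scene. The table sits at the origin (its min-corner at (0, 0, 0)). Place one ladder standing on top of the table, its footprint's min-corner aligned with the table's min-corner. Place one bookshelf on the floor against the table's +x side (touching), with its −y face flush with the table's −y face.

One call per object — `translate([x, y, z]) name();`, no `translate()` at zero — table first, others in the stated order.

table();
translate([0, 0, 736]) ladder();
translate([728, 0, 0]) bookshelf();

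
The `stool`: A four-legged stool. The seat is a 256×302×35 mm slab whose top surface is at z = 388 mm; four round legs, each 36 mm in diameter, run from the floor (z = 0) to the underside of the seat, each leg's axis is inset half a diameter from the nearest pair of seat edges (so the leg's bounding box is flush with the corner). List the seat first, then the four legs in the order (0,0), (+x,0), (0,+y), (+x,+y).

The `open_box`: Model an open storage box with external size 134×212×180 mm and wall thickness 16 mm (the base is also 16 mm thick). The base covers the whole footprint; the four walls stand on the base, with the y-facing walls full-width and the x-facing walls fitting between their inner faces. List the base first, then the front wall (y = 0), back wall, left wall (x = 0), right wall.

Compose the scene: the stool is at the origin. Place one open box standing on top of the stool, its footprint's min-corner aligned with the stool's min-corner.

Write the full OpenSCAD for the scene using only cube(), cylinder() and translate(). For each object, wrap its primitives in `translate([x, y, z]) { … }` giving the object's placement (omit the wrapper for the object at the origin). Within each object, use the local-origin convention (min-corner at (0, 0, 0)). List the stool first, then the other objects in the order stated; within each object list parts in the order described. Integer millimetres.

translate([0, 0, 353]) cube([256, 302, 35]);
translate([18, 18, 0]) cylinder(h = 353, r = 18);
translate([238, 18, 0]) cylinder(h = 353, r = 18);
translate([18, 284, 0]) cylinder(h = 353, r = 18);
translate([238, 284, 0]) cylinder(h = 353, r = 18);
translate([0, 0, 388]) {
  cube([134, 212, 16]);
  translate([0, 0, 16]) cube([134, 16, 164]);
  translate([0, 196, 16]) cube([134, 16, 164]);
  translate([0, 16, 16]) cube([16, 180, 164]);
  translate([118, 16, 16]) cube([16, 180, 164]);
}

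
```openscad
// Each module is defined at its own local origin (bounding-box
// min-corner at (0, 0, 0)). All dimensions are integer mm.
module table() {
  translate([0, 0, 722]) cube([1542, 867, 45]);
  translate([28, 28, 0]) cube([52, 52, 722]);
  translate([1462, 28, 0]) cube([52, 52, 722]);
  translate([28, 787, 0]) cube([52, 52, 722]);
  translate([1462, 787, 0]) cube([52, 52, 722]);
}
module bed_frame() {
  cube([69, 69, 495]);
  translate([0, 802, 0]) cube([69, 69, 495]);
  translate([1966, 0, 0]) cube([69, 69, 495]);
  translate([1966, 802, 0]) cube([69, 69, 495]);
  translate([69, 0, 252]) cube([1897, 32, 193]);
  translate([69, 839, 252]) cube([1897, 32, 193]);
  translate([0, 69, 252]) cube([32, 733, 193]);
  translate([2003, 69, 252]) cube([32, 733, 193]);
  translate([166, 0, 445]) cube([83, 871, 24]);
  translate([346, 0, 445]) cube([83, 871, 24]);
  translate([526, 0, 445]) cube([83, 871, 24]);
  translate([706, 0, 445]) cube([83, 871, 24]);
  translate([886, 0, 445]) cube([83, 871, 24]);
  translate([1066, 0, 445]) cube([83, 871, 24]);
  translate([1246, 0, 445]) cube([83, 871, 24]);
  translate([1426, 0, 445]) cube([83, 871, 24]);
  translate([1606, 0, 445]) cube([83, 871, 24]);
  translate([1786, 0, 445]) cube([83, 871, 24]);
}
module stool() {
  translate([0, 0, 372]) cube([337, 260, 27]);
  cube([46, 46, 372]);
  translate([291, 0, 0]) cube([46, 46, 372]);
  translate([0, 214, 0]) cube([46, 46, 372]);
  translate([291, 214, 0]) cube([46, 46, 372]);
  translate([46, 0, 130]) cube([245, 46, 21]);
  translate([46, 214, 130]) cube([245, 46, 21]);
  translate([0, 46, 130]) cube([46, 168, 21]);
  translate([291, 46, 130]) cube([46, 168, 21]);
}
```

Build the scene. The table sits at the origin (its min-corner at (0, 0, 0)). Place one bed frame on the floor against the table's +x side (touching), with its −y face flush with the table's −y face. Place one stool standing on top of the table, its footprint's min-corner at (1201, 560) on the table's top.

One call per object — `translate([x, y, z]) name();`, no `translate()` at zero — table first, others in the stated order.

table();
translate([1542, 0, 0]) bed_frame();
translate([1201, 560, 767]) stool();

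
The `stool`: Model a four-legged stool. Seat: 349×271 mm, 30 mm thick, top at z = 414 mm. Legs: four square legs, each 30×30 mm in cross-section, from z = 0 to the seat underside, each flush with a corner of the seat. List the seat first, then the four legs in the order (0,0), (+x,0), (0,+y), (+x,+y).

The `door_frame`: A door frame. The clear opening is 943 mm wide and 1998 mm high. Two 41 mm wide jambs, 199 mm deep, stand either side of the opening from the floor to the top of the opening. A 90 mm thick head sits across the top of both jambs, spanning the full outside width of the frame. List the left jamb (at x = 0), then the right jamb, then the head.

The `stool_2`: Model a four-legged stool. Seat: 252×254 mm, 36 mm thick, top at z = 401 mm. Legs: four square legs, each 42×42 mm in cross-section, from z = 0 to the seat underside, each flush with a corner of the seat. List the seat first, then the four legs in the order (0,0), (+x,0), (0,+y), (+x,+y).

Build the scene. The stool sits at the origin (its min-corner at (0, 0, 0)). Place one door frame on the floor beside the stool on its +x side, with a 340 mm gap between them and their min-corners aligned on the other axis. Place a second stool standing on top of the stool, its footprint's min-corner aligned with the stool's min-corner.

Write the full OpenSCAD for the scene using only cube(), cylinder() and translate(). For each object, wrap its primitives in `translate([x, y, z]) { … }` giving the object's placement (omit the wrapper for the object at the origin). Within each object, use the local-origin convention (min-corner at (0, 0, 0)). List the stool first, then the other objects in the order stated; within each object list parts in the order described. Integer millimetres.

translate([0, 0, 384]) cube([349, 271, 30]);
cube([30, 30, 384]);
translate([319, 0, 0]) cube([30, 30, 384]);
translate([0, 241, 0]) cube([30, 30, 384]);
translate([319, 241, 0]) cube([30, 30, 384]);
translate([689, 0, 0]) {
  cube([41, 199, 1998]);
  translate([984, 0, 0]) cube([41, 199, 1998]);
  translate([0, 0, 1998]) cube([1025, 199, 90]);
}
translate([0, 0, 414]) {
  translate([0, 0, 365]) cube([252, 254, 36]);
  cube([42, 42, 365]);
  translate([210, 0, 0]) cube([42, 42, 365]);
  translate([0, 212, 0]) cube([42, 42, 365]);
  translate([210, 212, 0]) cube([42, 42, 365]);
}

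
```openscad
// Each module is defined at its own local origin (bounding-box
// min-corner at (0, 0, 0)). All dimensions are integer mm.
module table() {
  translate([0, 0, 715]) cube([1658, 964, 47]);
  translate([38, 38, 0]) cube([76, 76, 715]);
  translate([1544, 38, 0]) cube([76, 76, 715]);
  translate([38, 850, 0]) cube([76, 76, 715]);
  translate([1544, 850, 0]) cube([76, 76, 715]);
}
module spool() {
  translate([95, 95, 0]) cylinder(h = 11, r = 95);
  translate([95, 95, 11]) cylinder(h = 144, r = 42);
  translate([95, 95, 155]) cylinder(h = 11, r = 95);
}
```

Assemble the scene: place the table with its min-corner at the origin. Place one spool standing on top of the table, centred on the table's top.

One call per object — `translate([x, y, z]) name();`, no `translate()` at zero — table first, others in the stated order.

table();
translate([734, 387, 762]) spool();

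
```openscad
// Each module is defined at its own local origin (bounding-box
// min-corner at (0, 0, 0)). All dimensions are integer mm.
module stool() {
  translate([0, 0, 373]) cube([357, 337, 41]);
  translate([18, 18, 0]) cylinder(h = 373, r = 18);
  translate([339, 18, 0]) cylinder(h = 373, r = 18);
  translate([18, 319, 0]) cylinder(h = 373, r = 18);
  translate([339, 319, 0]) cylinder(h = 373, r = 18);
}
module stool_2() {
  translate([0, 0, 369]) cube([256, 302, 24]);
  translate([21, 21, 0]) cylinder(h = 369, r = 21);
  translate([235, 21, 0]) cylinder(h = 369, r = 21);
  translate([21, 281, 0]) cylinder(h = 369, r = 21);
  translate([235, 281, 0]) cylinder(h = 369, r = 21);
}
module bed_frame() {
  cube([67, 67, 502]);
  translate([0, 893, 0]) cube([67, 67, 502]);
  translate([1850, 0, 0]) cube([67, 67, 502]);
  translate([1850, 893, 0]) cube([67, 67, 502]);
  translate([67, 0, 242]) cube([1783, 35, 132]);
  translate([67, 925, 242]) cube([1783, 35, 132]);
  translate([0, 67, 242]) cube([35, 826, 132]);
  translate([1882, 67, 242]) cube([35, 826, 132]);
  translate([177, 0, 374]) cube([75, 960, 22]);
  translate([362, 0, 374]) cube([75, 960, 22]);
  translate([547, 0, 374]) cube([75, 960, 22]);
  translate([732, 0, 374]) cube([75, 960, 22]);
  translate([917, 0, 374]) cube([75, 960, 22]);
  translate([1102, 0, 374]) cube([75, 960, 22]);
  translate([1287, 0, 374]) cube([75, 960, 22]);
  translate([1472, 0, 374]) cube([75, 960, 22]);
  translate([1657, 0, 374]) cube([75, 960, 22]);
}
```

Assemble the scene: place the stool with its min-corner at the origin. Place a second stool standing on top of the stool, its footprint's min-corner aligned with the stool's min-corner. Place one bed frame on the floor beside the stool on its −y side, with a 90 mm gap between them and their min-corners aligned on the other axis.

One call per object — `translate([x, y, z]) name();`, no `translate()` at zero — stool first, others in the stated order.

stool();
translate([0, 0, 414]) stool_2();
translate([0, -1050, 0]) bed_frame();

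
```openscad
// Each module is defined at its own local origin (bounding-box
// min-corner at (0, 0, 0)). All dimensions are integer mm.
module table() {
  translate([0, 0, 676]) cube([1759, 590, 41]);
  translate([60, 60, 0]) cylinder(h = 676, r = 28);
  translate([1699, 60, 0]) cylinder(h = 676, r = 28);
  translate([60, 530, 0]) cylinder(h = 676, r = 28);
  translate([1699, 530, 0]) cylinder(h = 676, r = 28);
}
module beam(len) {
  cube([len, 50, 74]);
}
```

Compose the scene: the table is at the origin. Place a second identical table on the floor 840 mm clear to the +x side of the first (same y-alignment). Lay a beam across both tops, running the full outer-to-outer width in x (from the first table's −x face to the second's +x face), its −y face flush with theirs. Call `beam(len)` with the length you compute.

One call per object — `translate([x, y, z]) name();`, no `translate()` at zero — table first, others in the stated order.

table();
translate([2599, 0, 0]) table();
translate([0, 0, 717]) beam(4358);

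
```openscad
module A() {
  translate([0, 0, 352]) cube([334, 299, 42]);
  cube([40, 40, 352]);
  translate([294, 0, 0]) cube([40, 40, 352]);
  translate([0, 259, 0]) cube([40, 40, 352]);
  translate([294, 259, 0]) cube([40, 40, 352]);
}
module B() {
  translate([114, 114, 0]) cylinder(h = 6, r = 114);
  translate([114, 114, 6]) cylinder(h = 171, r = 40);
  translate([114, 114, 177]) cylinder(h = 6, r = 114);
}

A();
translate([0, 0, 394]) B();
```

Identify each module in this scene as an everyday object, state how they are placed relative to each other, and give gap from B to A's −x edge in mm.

A is a stool. B is a spool. The spool is on top of the stool. The gap from the spool to the stool's −x edge is 0 mm.

The spool's min-x is at 0; the stool's min-x is 0; gap = 0 mm.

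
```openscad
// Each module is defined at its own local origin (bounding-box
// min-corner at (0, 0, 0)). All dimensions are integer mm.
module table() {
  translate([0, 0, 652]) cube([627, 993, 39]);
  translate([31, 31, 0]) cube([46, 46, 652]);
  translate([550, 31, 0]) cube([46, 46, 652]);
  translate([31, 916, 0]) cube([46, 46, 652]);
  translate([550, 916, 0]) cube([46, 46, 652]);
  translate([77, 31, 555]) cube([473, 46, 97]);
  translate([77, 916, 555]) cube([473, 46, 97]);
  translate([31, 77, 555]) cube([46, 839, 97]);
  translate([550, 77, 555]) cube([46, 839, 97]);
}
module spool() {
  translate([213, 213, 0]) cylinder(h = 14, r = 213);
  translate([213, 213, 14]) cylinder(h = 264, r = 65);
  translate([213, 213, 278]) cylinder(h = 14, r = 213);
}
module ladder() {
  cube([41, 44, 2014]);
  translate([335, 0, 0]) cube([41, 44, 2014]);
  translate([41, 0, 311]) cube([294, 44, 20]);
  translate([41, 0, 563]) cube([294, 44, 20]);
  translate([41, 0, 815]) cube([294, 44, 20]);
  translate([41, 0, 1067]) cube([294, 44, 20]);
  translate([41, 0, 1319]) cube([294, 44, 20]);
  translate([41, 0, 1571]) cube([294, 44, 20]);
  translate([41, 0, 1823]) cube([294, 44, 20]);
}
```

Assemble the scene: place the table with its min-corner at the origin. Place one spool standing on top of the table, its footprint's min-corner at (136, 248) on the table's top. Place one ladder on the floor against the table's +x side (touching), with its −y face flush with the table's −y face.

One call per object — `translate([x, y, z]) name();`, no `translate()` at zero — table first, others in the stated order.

table();
translate([136, 248, 691]) spool();
translate([627, 0, 0]) ladder();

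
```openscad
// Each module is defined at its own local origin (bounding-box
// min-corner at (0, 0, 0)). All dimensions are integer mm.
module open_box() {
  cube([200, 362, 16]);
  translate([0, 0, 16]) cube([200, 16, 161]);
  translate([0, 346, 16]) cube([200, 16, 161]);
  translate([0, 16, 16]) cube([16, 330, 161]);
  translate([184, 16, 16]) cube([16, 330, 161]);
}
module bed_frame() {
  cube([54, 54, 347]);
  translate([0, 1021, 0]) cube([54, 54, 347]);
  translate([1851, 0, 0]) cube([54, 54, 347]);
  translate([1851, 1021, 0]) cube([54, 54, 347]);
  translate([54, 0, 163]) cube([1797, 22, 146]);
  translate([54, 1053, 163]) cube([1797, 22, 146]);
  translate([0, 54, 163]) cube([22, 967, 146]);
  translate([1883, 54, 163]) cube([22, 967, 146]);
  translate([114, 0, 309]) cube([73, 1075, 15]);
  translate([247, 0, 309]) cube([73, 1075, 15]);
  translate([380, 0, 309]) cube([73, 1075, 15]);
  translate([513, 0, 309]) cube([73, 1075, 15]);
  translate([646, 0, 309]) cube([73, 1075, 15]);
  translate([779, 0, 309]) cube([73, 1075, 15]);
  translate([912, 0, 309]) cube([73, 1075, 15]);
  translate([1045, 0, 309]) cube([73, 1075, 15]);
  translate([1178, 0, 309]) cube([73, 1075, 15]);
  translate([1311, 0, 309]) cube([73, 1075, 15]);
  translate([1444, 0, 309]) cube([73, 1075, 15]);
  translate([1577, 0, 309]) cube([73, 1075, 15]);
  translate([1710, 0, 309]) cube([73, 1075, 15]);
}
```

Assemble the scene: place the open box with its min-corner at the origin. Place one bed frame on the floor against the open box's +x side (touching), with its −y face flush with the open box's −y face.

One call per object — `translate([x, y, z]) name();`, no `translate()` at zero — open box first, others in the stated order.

open_box();
translate([200, 0, 0]) bed_frame();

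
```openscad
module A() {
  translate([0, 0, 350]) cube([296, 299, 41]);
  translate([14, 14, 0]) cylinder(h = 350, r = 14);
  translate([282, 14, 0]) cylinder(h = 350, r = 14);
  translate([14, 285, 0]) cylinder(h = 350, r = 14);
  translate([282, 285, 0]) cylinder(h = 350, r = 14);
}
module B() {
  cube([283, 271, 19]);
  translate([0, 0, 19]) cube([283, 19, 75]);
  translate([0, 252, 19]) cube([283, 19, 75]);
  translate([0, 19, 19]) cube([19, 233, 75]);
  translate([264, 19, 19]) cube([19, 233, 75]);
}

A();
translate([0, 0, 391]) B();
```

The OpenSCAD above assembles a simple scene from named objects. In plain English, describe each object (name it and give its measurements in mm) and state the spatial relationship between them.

A is a four-legged stool. The seat is 296×299 mm, 41 mm thick, top at z = 391 mm. It stands on four round legs, each 28 mm in diameter, from z = 0 to the seat underside, each leg's axis is inset half a diameter from the nearest pair of seat edges (so the leg's bounding box is flush with the corner).

B is an open storage box with external size 283×271×94 mm and wall thickness 19 mm (the base is also 19 mm thick). The base covers the whole footprint; the four walls stand on the base, with the y-facing walls full-width and the x-facing walls fitting between their inner faces.

The open box is on top of the stool.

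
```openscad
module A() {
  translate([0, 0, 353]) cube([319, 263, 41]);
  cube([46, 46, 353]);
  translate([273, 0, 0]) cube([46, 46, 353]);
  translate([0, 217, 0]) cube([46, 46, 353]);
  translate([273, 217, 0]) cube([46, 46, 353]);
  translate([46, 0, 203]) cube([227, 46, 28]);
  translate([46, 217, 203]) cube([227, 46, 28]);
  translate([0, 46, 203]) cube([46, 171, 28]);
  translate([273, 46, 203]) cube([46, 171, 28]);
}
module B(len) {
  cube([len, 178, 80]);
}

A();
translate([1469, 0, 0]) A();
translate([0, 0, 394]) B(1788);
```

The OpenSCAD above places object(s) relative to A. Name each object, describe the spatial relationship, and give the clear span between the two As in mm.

A is a stool. B is a beam. A beam spans the tops of two stools. The clear span between the two stools is 1150 mm.

Second stool starts at x = 1469; first ends at x = 319; clear span = 1469 − 319 = 1150 mm.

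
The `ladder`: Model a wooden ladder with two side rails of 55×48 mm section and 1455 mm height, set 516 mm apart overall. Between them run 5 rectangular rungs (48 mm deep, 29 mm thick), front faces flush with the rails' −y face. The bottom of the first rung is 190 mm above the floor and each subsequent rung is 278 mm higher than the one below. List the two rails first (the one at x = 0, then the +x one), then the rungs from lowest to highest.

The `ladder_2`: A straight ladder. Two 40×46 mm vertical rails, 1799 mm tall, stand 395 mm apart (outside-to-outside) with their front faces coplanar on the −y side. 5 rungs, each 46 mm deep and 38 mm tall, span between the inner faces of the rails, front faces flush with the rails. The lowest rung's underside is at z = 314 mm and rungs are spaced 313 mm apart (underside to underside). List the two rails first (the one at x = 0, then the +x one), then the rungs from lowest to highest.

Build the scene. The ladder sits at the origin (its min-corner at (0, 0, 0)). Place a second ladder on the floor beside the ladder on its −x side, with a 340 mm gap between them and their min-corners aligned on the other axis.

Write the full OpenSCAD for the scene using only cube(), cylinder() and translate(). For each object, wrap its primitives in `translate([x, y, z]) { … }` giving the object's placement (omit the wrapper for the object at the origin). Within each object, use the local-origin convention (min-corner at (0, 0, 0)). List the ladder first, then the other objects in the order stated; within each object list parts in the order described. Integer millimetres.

cube([55, 48, 1455]);
translate([461, 0, 0]) cube([55, 48, 1455]);
translate([55, 0, 190]) cube([406, 48, 29]);
translate([55, 0, 468]) cube([406, 48, 29]);
translate([55, 0, 746]) cube([406, 48, 29]);
translate([55, 0, 1024]) cube([406, 48, 29]);
translate([55, 0, 1302]) cube([406, 48, 29]);
translate([-735, 0, 0]) {
  cube([40, 46, 1799]);
  translate([355, 0, 0]) cube([40, 46, 1799]);
  translate([40, 0, 314]) cube([315, 46, 38]);
  translate([40, 0, 627]) cube([315, 46, 38]);
  translate([40, 0, 940]) cube([315, 46, 38]);
  translate([40, 0, 1253]) cube([315, 46, 38]);
  translate([40, 0, 1566]) cube([315, 46, 38]);
}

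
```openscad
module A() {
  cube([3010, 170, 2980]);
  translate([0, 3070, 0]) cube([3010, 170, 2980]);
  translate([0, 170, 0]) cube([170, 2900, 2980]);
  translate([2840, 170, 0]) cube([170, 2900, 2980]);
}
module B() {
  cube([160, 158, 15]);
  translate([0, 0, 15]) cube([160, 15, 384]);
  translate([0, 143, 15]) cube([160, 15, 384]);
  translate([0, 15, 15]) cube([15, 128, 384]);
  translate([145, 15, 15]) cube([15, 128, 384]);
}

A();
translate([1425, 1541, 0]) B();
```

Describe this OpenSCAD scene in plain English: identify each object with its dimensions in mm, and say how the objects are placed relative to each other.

A is the wall frame of a small rectangular building: four walls, each 2980 mm tall and 170 mm thick, enclosing a footprint 3010 mm (x) by 3240 mm (y) outside-to-outside, with no floor or roof. The front and back walls (the −y and +y sides) span the full width; the two side walls fit between them.

B is an open-topped rectangular box: outside dimensions 160×158×399 mm, with a uniform wall and base thickness of 15 mm. The base is a full 160×158 slab on the floor; four walls sit on top of the base. The front and back walls (the −y and +y sides) span the full width; the two side walls fit between them.

The open box sits inside the house frame, centred.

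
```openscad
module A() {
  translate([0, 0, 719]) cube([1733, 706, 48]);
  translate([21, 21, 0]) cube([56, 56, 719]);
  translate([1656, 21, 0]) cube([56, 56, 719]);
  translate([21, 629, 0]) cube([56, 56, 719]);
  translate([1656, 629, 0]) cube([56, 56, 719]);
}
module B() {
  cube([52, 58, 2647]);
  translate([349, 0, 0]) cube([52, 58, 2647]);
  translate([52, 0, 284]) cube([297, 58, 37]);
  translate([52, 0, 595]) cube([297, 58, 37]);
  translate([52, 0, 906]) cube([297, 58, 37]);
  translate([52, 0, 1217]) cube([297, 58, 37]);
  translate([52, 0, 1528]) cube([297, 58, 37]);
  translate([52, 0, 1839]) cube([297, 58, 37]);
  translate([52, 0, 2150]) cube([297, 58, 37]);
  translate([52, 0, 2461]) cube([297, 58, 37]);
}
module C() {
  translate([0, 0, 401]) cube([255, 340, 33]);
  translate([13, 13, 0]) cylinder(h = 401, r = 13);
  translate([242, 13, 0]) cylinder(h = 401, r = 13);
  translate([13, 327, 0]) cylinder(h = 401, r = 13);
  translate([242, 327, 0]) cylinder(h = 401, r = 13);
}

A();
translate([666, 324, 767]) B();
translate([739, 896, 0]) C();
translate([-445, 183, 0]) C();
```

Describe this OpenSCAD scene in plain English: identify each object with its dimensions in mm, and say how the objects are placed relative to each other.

A is a table: top 1733 mm (x) × 706 mm (y), 48 mm thick, upper face at z = 767 mm, on four 56×56 mm square legs, each inset 21 mm from the nearest pair of top edges, running from z = 0 to the bottom of the top.

B is a straight ladder. Two 52×58 mm vertical rails, 2647 mm tall, stand 401 mm apart (outside-to-outside) with their front faces coplanar on the −y side. 8 rungs, each 58 mm deep and 37 mm tall, span between the inner faces of the rails, front faces flush with the rails. The lowest rung's underside is at z = 284 mm and rungs are spaced 311 mm apart (underside to underside).

C is a simple wooden stool: a rectangular seat 255 mm (x) by 340 mm (y), 33 mm thick, top face at z = 434 mm, on four round legs, each 26 mm in diameter. The legs rest on z = 0, each leg's axis is inset half a diameter from the nearest pair of seat edges (so the leg's bounding box is flush with the corner).

The ladder is on top of the table, centred. Two stools sit around the table at the +y, −x sides.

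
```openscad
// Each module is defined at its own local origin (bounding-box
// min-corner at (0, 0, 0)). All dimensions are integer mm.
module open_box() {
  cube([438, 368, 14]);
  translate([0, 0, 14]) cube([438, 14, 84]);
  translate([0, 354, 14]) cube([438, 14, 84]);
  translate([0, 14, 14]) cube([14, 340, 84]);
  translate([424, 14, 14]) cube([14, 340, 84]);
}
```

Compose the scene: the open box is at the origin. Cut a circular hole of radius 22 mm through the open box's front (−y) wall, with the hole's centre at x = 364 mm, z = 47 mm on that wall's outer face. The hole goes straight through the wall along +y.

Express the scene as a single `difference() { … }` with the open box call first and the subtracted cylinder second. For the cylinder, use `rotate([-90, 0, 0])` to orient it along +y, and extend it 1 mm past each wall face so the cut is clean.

difference() {
  open_box();
  translate([364, -1, 47]) rotate([-90, 0, 0]) cylinder(h = 16, r = 22);
}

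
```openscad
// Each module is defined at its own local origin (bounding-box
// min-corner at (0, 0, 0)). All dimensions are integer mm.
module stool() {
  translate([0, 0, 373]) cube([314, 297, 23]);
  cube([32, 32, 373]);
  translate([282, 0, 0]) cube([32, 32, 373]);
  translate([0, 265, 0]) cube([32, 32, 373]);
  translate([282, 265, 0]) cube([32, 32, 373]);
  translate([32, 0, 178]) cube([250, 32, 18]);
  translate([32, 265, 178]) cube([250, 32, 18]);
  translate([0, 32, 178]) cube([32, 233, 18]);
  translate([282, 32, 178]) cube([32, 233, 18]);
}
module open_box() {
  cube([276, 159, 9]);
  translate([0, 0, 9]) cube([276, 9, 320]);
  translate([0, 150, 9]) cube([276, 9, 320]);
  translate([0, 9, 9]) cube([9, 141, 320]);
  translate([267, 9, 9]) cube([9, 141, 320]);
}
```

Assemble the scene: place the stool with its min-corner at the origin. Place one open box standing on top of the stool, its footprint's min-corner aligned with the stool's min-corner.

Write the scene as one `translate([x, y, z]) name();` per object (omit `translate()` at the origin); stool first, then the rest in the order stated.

stool();
translate([0, 0, 396]) open_box();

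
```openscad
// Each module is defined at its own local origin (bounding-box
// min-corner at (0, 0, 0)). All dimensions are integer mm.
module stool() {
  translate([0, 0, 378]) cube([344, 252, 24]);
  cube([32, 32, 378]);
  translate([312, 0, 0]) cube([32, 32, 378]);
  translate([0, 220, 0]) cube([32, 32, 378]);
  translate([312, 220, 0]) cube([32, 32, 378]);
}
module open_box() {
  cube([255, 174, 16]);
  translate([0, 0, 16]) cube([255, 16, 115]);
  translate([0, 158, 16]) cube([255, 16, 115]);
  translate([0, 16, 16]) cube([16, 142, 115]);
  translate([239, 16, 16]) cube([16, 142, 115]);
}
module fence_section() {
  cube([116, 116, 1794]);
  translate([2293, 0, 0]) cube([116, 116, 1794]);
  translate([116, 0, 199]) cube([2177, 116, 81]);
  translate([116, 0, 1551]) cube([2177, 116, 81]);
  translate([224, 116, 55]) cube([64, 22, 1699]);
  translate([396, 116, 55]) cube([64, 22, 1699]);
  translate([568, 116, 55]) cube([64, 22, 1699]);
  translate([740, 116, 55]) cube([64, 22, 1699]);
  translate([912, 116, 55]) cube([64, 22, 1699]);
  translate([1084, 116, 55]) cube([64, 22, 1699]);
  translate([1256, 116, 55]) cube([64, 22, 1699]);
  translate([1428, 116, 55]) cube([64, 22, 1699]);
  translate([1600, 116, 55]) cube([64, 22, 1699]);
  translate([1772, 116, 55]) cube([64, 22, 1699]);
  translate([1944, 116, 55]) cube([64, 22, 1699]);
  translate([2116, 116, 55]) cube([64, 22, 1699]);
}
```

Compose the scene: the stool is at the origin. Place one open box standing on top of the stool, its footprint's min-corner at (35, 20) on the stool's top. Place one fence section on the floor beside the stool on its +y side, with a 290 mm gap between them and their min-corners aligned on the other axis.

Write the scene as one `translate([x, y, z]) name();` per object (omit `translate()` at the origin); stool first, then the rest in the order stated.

stool();
translate([35, 20, 402]) open_box();
translate([0, 542, 0]) fence_section();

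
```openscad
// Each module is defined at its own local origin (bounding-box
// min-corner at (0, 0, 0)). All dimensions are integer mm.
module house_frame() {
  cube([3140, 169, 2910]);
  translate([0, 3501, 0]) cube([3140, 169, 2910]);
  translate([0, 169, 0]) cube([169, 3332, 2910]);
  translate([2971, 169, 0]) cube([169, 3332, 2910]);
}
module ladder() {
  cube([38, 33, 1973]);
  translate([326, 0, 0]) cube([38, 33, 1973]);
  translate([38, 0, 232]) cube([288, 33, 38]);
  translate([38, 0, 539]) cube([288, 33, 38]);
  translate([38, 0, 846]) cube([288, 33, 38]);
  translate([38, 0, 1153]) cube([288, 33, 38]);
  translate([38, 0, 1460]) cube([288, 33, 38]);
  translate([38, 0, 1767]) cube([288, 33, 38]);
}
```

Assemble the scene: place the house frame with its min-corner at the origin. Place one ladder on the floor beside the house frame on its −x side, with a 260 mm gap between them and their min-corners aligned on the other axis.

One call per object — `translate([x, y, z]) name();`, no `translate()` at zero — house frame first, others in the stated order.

house_frame();
translate([-624, 0, 0]) ladder();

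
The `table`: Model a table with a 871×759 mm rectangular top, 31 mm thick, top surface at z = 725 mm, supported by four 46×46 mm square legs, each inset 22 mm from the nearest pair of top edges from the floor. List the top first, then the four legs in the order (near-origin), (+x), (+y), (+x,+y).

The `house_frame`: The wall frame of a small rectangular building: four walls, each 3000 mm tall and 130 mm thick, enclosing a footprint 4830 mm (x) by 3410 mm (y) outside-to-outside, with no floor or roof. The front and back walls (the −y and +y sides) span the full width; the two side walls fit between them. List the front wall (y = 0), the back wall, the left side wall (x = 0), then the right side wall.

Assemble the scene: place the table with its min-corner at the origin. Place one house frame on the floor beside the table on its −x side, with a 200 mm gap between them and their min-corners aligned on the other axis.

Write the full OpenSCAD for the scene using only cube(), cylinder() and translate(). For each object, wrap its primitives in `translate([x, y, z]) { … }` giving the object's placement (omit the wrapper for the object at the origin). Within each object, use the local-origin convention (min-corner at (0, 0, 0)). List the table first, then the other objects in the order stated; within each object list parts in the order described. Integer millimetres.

translate([0, 0, 694]) cube([871, 759, 31]);
translate([22, 22, 0]) cube([46, 46, 694]);
translate([803, 22, 0]) cube([46, 46, 694]);
translate([22, 691, 0]) cube([46, 46, 694]);
translate([803, 691, 0]) cube([46, 46, 694]);
translate([-5030, 0, 0]) {
  cube([4830, 130, 3000]);
  translate([0, 3280, 0]) cube([4830, 130, 3000]);
  translate([0, 130, 0]) cube([130, 3150, 3000]);
  translate([4700, 130, 0]) cube([130, 3150, 3000]);
}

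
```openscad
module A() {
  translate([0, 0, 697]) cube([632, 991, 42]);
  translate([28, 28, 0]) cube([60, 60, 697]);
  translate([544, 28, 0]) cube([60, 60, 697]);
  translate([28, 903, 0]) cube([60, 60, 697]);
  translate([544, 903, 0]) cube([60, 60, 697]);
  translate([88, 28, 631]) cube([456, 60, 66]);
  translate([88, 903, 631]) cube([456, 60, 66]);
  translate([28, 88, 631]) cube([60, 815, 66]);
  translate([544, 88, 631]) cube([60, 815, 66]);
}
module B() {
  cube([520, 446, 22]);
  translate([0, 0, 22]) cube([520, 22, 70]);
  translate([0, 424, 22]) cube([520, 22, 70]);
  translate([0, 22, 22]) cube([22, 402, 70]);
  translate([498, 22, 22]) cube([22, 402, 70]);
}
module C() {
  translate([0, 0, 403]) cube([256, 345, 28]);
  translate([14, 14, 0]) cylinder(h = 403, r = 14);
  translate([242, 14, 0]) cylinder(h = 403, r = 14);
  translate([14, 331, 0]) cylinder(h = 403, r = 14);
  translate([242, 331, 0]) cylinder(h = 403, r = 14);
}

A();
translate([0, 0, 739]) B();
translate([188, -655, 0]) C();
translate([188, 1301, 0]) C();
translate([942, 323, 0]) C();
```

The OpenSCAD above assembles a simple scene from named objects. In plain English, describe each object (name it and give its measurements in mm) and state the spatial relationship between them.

A is a table with a 632×991 mm rectangular top, 42 mm thick, top surface at z = 739 mm, supported by four 60×60 mm square legs, each inset 28 mm from the nearest pair of top edges, running from the floor. Four apron rails, 60 mm thick and 66 mm tall, run between adjacent legs with their top edges flush with the underside of the top and their outer faces flush with the legs' outer faces.

B is an open-topped rectangular box: outside dimensions 520×446×92 mm, with a uniform wall and base thickness of 22 mm. The base is a full 520×446 slab on the floor; four walls sit on top of the base. The front and back walls (the −y and +y sides) span the full width; the two side walls fit between them.

C is a four-legged stool. The seat is a 256×345×28 mm slab whose top surface is at z = 431 mm; four round legs, each 28 mm in diameter, run from the floor (z = 0) to the underside of the seat, each leg's axis is inset half a diameter from the nearest pair of seat edges (so the leg's bounding box is flush with the corner).

The open box is on top of the table. Three stools sit around the table at the −y, +y, +x sides.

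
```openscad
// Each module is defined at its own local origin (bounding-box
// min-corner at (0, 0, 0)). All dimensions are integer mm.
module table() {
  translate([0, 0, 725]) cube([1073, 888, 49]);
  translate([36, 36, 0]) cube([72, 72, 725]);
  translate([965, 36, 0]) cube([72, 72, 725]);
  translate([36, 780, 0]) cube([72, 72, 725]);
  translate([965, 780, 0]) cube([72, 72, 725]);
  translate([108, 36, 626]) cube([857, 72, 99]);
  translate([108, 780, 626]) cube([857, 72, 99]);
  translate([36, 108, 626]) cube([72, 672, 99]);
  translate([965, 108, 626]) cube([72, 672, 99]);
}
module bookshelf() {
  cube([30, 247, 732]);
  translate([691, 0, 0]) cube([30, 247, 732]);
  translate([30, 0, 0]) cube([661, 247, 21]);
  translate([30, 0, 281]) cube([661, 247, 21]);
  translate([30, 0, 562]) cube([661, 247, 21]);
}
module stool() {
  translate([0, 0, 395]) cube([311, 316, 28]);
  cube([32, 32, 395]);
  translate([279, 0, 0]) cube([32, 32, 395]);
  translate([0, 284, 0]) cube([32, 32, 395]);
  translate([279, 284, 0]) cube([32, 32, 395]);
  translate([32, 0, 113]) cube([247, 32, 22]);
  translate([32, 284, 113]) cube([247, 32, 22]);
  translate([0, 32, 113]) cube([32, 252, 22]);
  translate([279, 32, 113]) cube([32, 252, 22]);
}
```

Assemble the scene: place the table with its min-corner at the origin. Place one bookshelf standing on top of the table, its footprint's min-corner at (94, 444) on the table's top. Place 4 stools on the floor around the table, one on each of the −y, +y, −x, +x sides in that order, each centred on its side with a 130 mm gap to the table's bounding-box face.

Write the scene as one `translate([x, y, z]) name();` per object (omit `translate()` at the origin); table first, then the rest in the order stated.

table();
translate([94, 444, 774]) bookshelf();
translate([381, -446, 0]) stool();
translate([381, 1018, 0]) stool();
translate([-441, 286, 0]) stool();
translate([1203, 286, 0]) stool();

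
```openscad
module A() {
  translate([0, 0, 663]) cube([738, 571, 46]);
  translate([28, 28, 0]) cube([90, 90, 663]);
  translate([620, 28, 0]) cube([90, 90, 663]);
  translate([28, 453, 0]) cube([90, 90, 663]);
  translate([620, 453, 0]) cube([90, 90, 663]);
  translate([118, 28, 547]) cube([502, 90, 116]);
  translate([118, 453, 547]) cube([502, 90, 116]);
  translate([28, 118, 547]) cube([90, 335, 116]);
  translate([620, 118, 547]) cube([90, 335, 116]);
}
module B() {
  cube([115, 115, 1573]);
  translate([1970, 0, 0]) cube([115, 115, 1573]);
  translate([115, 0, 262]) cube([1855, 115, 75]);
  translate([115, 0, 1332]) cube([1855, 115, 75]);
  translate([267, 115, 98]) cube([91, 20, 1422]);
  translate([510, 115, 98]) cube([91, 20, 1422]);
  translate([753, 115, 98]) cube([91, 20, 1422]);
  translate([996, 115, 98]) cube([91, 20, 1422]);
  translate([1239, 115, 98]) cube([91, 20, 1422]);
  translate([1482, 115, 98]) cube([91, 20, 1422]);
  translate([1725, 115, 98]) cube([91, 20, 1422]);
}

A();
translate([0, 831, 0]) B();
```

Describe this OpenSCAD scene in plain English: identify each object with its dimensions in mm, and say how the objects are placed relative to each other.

A is a table: top 738 mm (x) × 571 mm (y), 46 mm thick, upper face at z = 709 mm, on four 90×90 mm square legs, each inset 28 mm from the nearest pair of top edges, running from z = 0 to the bottom of the top. Four apron rails, 90 mm thick and 116 mm tall, run between adjacent legs with their top edges flush with the underside of the top and their outer faces flush with the legs' outer faces.

B is a fence section. Two 115×115 mm posts, 1573 mm tall, stand on the floor with a clear span of 1855 mm between their inner faces. Two horizontal rails of 115×75 mm section span the gap between the posts with their undersides at z = 262 mm and z = 1332 mm, flush with the posts' −y face. 7 pickets, each 91 mm wide, 20 mm thick and 1422 mm tall, are fixed to the +y face of the rails with their bottoms at z = 98 mm, evenly spaced across the span with equal gaps (rounded down to the nearest mm) at the −x end and between each pair — any rounding remainder accumulates at the +x end.

The fence section is on the floor beside the table on its +y side.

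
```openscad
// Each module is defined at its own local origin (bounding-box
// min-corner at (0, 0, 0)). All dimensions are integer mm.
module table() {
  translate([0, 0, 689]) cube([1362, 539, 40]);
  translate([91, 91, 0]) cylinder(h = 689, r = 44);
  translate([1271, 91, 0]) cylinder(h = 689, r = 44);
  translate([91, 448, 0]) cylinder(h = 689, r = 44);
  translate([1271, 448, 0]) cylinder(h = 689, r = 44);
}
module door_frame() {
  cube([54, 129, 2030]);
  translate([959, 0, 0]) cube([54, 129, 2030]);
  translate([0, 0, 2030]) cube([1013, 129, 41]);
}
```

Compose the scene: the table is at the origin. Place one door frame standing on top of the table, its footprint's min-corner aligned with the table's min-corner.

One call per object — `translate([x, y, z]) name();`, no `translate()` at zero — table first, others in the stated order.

table();
translate([0, 0, 729]) door_frame();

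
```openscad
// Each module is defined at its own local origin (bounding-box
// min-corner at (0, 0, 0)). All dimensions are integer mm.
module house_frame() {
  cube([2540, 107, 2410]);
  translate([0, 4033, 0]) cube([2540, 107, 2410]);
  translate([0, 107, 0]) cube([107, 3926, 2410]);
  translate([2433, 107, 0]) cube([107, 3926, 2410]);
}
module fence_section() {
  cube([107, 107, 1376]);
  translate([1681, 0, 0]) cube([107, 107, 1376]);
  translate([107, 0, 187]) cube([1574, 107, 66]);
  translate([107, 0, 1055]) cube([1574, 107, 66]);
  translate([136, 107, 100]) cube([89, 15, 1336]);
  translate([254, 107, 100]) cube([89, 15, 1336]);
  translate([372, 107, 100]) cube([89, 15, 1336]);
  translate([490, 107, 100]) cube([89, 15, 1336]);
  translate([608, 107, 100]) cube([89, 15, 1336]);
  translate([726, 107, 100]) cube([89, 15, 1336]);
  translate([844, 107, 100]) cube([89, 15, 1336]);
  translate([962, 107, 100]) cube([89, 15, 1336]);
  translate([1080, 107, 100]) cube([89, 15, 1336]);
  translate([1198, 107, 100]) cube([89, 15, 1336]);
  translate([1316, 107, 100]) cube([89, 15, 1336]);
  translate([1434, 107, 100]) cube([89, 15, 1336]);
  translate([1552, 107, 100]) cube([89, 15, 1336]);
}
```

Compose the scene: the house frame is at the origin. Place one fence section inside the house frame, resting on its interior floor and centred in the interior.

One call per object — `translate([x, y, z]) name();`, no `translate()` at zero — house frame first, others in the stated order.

house_frame();
translate([376, 2009, 0]) fence_section();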